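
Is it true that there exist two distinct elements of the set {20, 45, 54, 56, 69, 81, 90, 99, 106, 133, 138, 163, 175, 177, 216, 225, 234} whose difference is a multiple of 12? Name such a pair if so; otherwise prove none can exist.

Reduce each element mod 12: 20↦8, 45↦9, 54↦6, 56↦8, 69↦9, 81↦9, 90↦6, 99↦3, 106↦10, 133↦1, 138↦6, 163↦7, 175↦7, 177↦9, 216↦0, 225↦9, 234↦6. The residue 8 repeats (at 20 and 56), and 56 − 20 = 36 = 3·12.

20 and 56 are such a pair.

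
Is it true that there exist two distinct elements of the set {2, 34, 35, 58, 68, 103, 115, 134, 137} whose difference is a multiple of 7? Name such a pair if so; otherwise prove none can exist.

The pair (2, 58) works.

2 mod 7 = 2 and 58 mod 7 = 2, so 58 − 2 = 56 = 8·7.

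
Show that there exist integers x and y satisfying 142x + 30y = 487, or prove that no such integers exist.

Both 142 and 30 are divisible by gcd(142, 30) = 2, hence so is any combination 142x + 30y.
However 487 leaves remainder 1 on division by 2.
Hence no integers x, y satisfy the equation.

No, no such integers exist.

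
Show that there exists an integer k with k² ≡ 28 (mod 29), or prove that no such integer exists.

Take k = 12. Then 12² = 144 = 4·29 + 28, so 12² ≡ 28 (mod 29).

k = 12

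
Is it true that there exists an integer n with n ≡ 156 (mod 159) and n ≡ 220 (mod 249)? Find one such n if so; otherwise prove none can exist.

There is no such integer.

gcd(159, 249) = 3. If n ≡ 156 (mod 159) and n ≡ 220 (mod 249), then n ≡ 156 (mod 3) and n ≡ 220 (mod 3).
However 156 ≡ 0 and 220 ≡ 1 (mod 3), and 0 ≠ 1.
So no integer satisfies both congruences.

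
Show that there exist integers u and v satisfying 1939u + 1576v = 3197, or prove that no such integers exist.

Since gcd(1939, 1576) = 1, every integer is an integer combination of 1939 and 1576.
Euclidean algorithm: 1939 = 1·1576 + 363, 1576 = 4·363 + 124, 363 = 2·124 + 115, 124 = 1·115 + 9, 115 = 12·9 + 7, 9 = 1·7 + 2, 7 = 3·2 + 1, 2 = 2·1 + 0.
Unwinding: 1 = 7 − 3·2 = 7 − 3·(9 − 1·7) = −3·9 + 4·7 = −3·9 + 4·(115 − 12·9) = 4·115 − 51·9 = 4·115 − 51·(124 − 1·115) = −51·124 + 55·115 = −51·124 + 55·(363 − 2·124) = 55·363 − 161·124 = 55·363 − 161·(1576 − 4·363) = −161·1576 + 699·363 = −161·1576 + 699·(1939 − 1·1576) = 699·1939 − 860·1576, i.e. 1939·699 + 1576·(-860) = 1.
Times 3197: 1939·2234703 + 1576·(-2749420) = 3197, so (2234703, -2749420) solves it.
The general solution is u = 2234703 + 1576k, v = -2749420 − 1939k; taking k = -1417 gives the smaller pair u = 1511, v = -1857.
Check: 1939·1511 + 1576·(-1857) = 2929829 − 2926632 = 3197. ✓

u = 1511, v = -1857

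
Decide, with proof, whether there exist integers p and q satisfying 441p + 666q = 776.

No, no such integers exist.

gcd(441, 666) = 9, so every integer of the form 441p + 666q is a multiple of 9.
But 776 = 9·86 + 2, so 9 ∤ 776.
Therefore 441p + 666q = 776 has no solution in integers.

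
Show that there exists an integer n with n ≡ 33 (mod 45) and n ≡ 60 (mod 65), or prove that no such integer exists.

No such integer exists.

Reduce both congruences modulo 5, which divides 45 and 65: they say n ≡ 33 (mod 5) and n ≡ 60 (mod 5).
However 33 ≡ 3 and 60 ≡ 0 (mod 5), and 3 ≠ 0.
Hence the system has no solution.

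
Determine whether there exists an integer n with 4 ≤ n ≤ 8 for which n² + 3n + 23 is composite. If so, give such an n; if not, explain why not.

n = 6

At n = 6: 6² + 3·6 + 23 = 77 = 7·11, which is composite.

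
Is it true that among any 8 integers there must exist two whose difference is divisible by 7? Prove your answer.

Partition the integers by their residue mod 7; there are 7 classes.
Placing 8 integers into 7 classes, some class receives at least two — say a and b.
Then a ≡ b (mod 7), i.e. 7 ∣ (a − b).

Yes.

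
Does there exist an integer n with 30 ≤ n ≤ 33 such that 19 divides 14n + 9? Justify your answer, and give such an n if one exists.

The values of 14n + 9 for n = 30, 31, 32, 33 are 429, 443, 457, 471; reduced mod 19 these are 11, 6, 1, 15.
Since 0 is absent from this list, 19 ∤ 14n + 9 for every n with 30 ≤ n ≤ 33.

No, no such integer n in that range exists.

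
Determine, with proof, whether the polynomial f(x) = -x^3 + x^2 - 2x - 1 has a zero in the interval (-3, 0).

Yes, f has a root in the interval.

f(-3) = 41 and f(0) = -1, which have opposite signs.
As a polynomial, f is continuous on every closed interval.
By the Intermediate Value Theorem f must vanish at some point of (-3, 0).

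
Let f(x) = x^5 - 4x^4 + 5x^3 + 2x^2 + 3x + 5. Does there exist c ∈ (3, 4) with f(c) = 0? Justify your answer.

f(3) = 86 and f(4) = 369, both positive, so a sign-change argument is unavailable; we show f keeps this sign on the whole interval.
Substitute x = 3 + u, where 0 < u < 1 on the interval. Expanding, f(3 + u) = u^5 + 11u^4 + 47u^3 + 101u^2 + 123u + 86.
The nonzero coefficients here are all positive, so for u > 0 every term is positive (or zero), and the constant term 86 is strictly positive.
So f is strictly positive on (3, 4); no root exists in the interval.

f has no root in that interval.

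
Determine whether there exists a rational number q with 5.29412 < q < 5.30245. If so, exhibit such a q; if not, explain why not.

q = 53/10

Look for a denominator N such that an integer falls strictly between N·5.29412 and N·5.30245. N = 10 works: 10·5.29412 = 52.94120 < 53 < 53.02450 = 10·5.30245.
Hence 53/10 is a rational number with 5.29412 < 53/10 < 5.30245.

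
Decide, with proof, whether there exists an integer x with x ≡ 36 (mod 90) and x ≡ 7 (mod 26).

Reduce both congruences modulo 2, which divides 90 and 26: they say x ≡ 36 (mod 2) and x ≡ 7 (mod 2).
However 36 ≡ 0 and 7 ≡ 1 (mod 2), and 0 ≠ 1.
Therefore no such x exists.

There is no such integer.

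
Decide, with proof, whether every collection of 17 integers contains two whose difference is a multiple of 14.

Yes.

Each integer lies in one of the 14 residue classes modulo 14.
Placing 17 integers into 14 classes, some class receives at least two — say a and b.
Their difference a − b is then a multiple of 14.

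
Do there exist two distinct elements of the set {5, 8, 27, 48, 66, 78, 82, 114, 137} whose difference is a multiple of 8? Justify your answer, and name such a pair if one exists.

8 and 48 are such a pair.

Both 8 and 48 leave remainder 0 on division by 8; their difference 40 = 5·8 is a multiple of 8.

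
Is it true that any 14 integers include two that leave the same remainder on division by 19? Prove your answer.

No; for instance {29, 30, 31, 32, 33, 34, 35, 36, 37, 38, 39, 40, 41, 42} is a counterexample.

Try 14 consecutive integers, 29, 30, …, 42. Their remainders mod 19 are 10, 11, 12, 13, 14, 15, 16, 17, 18, 0, 1, 2, 3, 4 — pairwise different, as any 14 ≤ 19 consecutive integers have distinct residues.
So no two of them leave the same remainder on division by 19; the claim fails for this set.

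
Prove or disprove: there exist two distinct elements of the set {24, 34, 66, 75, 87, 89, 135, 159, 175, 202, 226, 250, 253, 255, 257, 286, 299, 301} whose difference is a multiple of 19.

No, no such pair exists.

Residues mod 19: 24↦5, 34↦15, 66↦9, 75↦18, 87↦11, 89↦13, 135↦2, 159↦7, 175↦4, 202↦12, 226↦17, 250↦3, 253↦6, 255↦8, 257↦10, 286↦1, 299↦14, 301↦16.
These 18 residues are pairwise different, hence no difference of two elements is divisible by 19.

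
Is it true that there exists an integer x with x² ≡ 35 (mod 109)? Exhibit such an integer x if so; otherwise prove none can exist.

x = 12 works: 12² = 144, and 144 − 35 = 109 = 1·109.

x = 12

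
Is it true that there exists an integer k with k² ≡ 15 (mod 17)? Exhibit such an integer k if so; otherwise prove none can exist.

k = 10

Take k = 10. Then 10² = 100 = 5·17 + 15, so 10² ≡ 15 (mod 17).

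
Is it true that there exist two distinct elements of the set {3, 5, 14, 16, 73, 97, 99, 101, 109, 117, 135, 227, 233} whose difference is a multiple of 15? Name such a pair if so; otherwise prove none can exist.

There is no such pair.

Reduce each element modulo 15: 3↦3, 5↦5, 14↦14, 16↦1, 73↦13, 97↦7, 99↦9, 101↦11, 109↦4, 117↦12, 135↦0, 227↦2, 233↦8.
All 13 residues are distinct, so no two elements differ by a multiple of 15.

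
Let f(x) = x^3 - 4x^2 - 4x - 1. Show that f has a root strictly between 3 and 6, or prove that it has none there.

Such a root exists.

f(3) = -22 and f(6) = 47, which have opposite signs.
As a polynomial, f is continuous on every closed interval.
By the Intermediate Value Theorem, f takes the value 0 somewhere in the open interval.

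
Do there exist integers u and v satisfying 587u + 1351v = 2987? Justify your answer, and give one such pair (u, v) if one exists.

Since gcd(587, 1351) = 1, every integer is an integer combination of 587 and 1351.
Euclidean algorithm: 1351 = 2·587 + 177, 587 = 3·177 + 56, 177 = 3·56 + 9, 56 = 6·9 + 2, 9 = 4·2 + 1, 2 = 2·1 + 0.
Back-substituting, 1 = 9 − 4·2 = 9 − 4·(56 − 6·9) = −4·56 + 25·9 = −4·56 + 25·(177 − 3·56) = 25·177 − 79·56 = 25·177 − 79·(587 − 3·177) = −79·587 + 262·177 = −79·587 + 262·(1351 − 2·587) = 262·1351 − 603·587; that is, 587·(-603) + 1351·262 = 1.
Scaling by 2987 gives the particular solution (u, v) = (-1801161, 782594).
Shifting by a multiple of (1351, −587) keeps it a solution: u = -1801161 + 1334·1351 = 1073, v = 782594 − 1334·587 = -464.
Check: 587·1073 + 1351·(-464) = 629851 − 626864 = 2987. ✓

u = 1073, v = -464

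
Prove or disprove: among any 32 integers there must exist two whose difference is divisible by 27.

Each integer lies in one of the 27 residue classes modulo 27.
With 32 integers and only 27 classes, the pigeonhole principle forces two of them, say a and b, into the same class.
Equal remainders mean a − b ≡ 0 (mod 27), so 27 divides their difference.

Yes.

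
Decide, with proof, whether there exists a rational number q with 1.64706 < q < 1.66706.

Multiplying by 3: 3·1.64706 = 4.94118 and 3·1.66706 = 5.00118, so the integer 5 lies strictly between them.
Dividing back, 1.64706 < 5/3 < 1.66706, and 5/3 is rational.

q = 5/3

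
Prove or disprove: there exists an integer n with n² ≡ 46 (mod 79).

n = 58

Take n = 58. Then 58² = 3364 = 42·79 + 46, so 58² ≡ 46 (mod 79).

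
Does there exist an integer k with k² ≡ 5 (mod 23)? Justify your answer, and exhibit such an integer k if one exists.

Apply Euler's criterion with the prime 23: 5 is a quadratic residue iff 5^11 ≡ 1 (mod 23), and a non-residue iff it is ≡ −1.
Squaring successively (mod 23): 5^2 = 25 ≡ 2; 5^4 ≡ 2² = 4 ≡ 4; 5^8 ≡ 4² = 16 ≡ 16.
Since 11 = 8 + 2 + 1, 5^11 ≡ 16 · 2 · 5; multiplying out mod 23: 16·2 = 32 ≡ 9, then 9·5 = 45 ≡ 22. Thus 5^11 ≡ 22 ≡ −1 (mod 23).
By Euler's criterion 5 is a quadratic non-residue mod 23: no k satisfies k² ≡ 5 (mod 23).

There is no such integer.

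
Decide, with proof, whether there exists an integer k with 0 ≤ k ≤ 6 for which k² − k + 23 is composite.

k = 2

At k = 2: 2² − 2 + 23 = 25 = 5·5, which is composite.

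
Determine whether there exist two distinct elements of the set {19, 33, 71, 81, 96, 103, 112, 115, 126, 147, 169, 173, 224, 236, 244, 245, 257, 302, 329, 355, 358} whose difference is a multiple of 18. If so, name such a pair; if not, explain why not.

Both 103 and 355 leave remainder 13 on division by 18; their difference 252 = 14·18 is a multiple of 18.

Yes: 103 and 355.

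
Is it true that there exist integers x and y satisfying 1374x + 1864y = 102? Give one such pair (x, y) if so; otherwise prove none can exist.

Every value of 1374x + 1864y is a multiple of gcd(1374, 1864) = 2; since 2 ∣ 102, solutions exist.
Dividing through by 2 reduces the equation to 687x + 932y = 51.
Dividing repeatedly: 932 = 1·687 + 245, 687 = 2·245 + 197, 245 = 1·197 + 48, 197 = 4·48 + 5, 48 = 9·5 + 3, 5 = 1·3 + 2, 3 = 1·2 + 1, 2 = 2·1 + 0.
Back-substituting, 1 = 3 − 1·2 = 3 − (5 − 1·3) = −5 + 2·3 = −5 + 2·(48 − 9·5) = 2·48 − 19·5 = 2·48 − 19·(197 − 4·48) = −19·197 + 78·48 = −19·197 + 78·(245 − 1·197) = 78·245 − 97·197 = 78·245 − 97·(687 − 2·245) = −97·687 + 272·245 = −97·687 + 272·(932 − 1·687) = 272·932 − 369·687; that is, 687·(-369) + 932·272 = 1.
Times 51: 687·(-18819) + 932·13872 = 51, so (-18819, 13872) solves it.
Shifting by a multiple of (932, −687) keeps it a solution: x = -18819 + 21·932 = 753, y = 13872 − 21·687 = -555.
Check: 1374·753 + 1864·(-555) = 1034622 − 1034520 = 102. ✓

x = 753, y = -555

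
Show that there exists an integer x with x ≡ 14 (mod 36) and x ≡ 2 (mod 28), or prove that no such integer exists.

x = 86

gcd(36, 28) = 4. A simultaneous solution exists iff 14 ≡ 2 (mod 4); here 14 mod 4 = 2 = 2 mod 4, so it does.
Step through x = 14, 14 + 36, 14 + 2·36, …: the values 14, 50, 86 reduce mod 28 to 14, 22, 2. The value 86 hits 2.
Check: 86 mod 36 = 14, 86 mod 28 = 2. ✓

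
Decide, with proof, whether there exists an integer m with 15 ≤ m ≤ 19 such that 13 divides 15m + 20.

m = 16

At m = 15 the value 245 is not a multiple of 13. At m = 16 we get 15·16 + 20 = 260, and 260 = 13·20.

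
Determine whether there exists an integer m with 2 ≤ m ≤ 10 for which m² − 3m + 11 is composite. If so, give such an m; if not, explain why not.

At m = 2: 2² − 3·2 + 11 = 9 = 3·3, which is composite.

m = 2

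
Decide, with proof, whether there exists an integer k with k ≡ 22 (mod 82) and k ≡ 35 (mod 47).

k = 3466

The moduli 82 and 47 are coprime, so by the Chinese Remainder Theorem a unique solution modulo 3854 exists.
Any solution of the first congruence is k = 22 + 82t; substituting into the second, 82t ≡ 35 − 22 ≡ 13 (mod 47).
82 ≡ 35 (mod 47), so this reads 35t ≡ 13 (mod 47). Since 35·43 = 1505 = 32·47 + 1, the inverse of 35 mod 47 is 43.
Therefore t ≡ 43·13 = 559 ≡ 42 (mod 47).
Taking t = 42 gives k = 22 + 82·42 = 3466.
Indeed 3466 ≡ 22 (mod 82) and 3466 ≡ 35 (mod 47).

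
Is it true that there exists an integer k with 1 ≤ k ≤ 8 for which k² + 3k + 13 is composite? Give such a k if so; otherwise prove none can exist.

No, no such integer k in that range exists.

The values for k = 1, 2, …, 8 are 17, 23, 31, 41, 53, 67, 83, 101, and each of these is prime.
So no value in the range makes the expression composite.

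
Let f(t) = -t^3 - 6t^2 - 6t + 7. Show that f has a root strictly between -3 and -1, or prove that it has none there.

Yes, f has a root in the interval.

f(-3) = -2 and f(-1) = 8, which have opposite signs.
f is continuous everywhere (it is a polynomial), in particular on [-3, -1].
By the Intermediate Value Theorem f must vanish at some point of (-3, -1).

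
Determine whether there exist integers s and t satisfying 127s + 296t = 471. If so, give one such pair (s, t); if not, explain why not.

s = 41, t = -16

127 and 296 are coprime, so 127s + 296t ranges over all of ℤ.
Run the Euclidean algorithm on 296 and 127: 296 = 2·127 + 42, 127 = 3·42 + 1, 42 = 42·1 + 0.
Back-substituting, 1 = 127 − 3·42 = 127 − 3·(296 − 2·127) = −3·296 + 7·127; that is, 127·7 + 296·(-3) = 1.
Scaling by 471 gives the particular solution (s, t) = (3297, -1413).
Shifting by a multiple of (296, −127) keeps it a solution: s = 3297 − 11·296 = 41, t = -1413 + 11·127 = -16.
Check: 127·41 + 296·(-16) = 5207 − 4736 = 471. ✓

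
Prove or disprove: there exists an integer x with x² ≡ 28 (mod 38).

x = 22 works: 22² = 484, and 484 − 28 = 456 = 12·38.

x = 22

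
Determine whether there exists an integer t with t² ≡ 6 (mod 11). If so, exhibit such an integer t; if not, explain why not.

Computing t² mod 11 for t = 0, 1, …, 5 (enough, by the symmetry t ↦ 11 − t) gives 0, 1, 4, 9, 5, 3.
So the quadratic residues mod 11 are {0, 1, 3, 4, 5, 9}, and 6 is not among them.
Therefore t² ≡ 6 (mod 11) has no solution.

There is no such integer.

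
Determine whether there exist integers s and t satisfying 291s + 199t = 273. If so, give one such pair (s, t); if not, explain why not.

291 and 199 are coprime, so 291s + 199t ranges over all of ℤ.
Euclidean algorithm: 291 = 1·199 + 92, 199 = 2·92 + 15, 92 = 6·15 + 2, 15 = 7·2 + 1, 2 = 2·1 + 0.
Working back up the chain: 1 = 15 − 7·2 = 15 − 7·(92 − 6·15) = −7·92 + 43·15 = −7·92 + 43·(199 − 2·92) = 43·199 − 93·92 = 43·199 − 93·(291 − 1·199) = −93·291 + 136·199. So 291·(-93) + 199·136 = 1.
Scaling by 273 gives the particular solution (s, t) = (-25389, 37128).
Adding 128·199 to s and subtracting 128·291 from t gives the tidier solution (83, -120).
Indeed 291·83 + 199·(-120) = 24153 − 23880 = 273.

s = 83, t = -120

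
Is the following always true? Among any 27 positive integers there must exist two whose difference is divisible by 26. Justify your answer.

Yes.

Each integer lies in one of the 26 residue classes modulo 26.
Placing 27 integers into 26 classes, some class receives at least two — say a and b.
Equal remainders mean a − b ≡ 0 (mod 26), so 26 divides their difference.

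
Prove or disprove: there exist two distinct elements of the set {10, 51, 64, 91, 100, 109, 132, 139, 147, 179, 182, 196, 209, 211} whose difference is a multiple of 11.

10 and 109 are such a pair.

Reduce each element mod 11: 10↦10, 51↦7, 64↦9, 91↦3, 100↦1, 109↦10, 132↦0, 139↦7, 147↦4, 179↦3, 182↦6, 196↦9, 209↦0, 211↦2. The residue 10 repeats (at 10 and 109), and 109 − 10 = 99 = 9·11.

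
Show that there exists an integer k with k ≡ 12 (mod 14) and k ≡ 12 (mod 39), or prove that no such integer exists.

The moduli 14 and 39 are coprime, so by the Chinese Remainder Theorem a unique solution modulo 546 exists.
Write k = 12 + 14t and require 12 + 14t ≡ 12 (mod 39), i.e. 14t ≡ 0 (mod 39).
t = 0 satisfies this.
With t = 0: k = 12 + 14·0 = 12.
Verify: 12 = 0·14 + 12 and 12 = 0·39 + 12. ✓

k = 12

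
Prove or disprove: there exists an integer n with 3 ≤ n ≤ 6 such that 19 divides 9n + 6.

No such integer n in that range exists.

For n = 3, 4, 5, 6 the values of 9n + 6 modulo 19 are 14, 4, 13, 3 respectively.
None is 0, so 19 never divides 9n + 6 on this range.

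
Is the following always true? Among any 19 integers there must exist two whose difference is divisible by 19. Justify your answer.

Take the 19 consecutive integers 59, 60, …, 77: their residues mod 19 are all distinct because 19 ≤ 19.
The differences between them range over 1, …, 18, none of which is divisible by 19.

No, the set {59, 60, 61, 62, 63, 64, 65, 66, 67, 68, 69, 70, 71, 72, 73, 74, 75, 76, 77} is a counterexample.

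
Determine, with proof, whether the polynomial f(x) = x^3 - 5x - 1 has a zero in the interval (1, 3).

f(1) = -5 and f(3) = 11, which have opposite signs.
As a polynomial, f is continuous on every closed interval.
By the Intermediate Value Theorem, f takes the value 0 somewhere in the open interval.

Such a root exists.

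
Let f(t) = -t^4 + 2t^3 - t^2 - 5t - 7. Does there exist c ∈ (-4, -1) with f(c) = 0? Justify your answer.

No.

The endpoint values f(-4) = -387 and f(-1) = -6 are both negative. Claim: f(t) < 0 for every t in (-4, -1).
Substitute t = -1 − u, where 0 < u < 3 on the interval. Expanding, f(-1 − u) = -u^4 - 6u^3 - 13u^2 - 7u - 6.
All 5 nonzero coefficients of this polynomial in u are negative; hence for u > 0 the value is a sum of negative terms (the constant -6 among them).
Therefore f(t) < 0 throughout (-4, -1), and f has no zero there.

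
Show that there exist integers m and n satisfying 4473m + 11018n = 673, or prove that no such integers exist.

gcd(4473, 11018) = 7, so every integer of the form 4473m + 11018n is a multiple of 7.
But 673 is not a multiple of 7 (it leaves remainder 1).
So the equation is unsolvable over ℤ.

There are no such integers.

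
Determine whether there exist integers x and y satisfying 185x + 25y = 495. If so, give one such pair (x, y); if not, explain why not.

Since gcd(185, 25) = 5 and 495 = 5·99, Bézout's identity guarantees a solution.
Dividing through by 5 reduces the equation to 37x + 5y = 99.
Run the Euclidean algorithm on 37 and 5: 37 = 7·5 + 2, 5 = 2·2 + 1, 2 = 2·1 + 0.
Back-substituting, 1 = 5 − 2·2 = 5 − 2·(37 − 7·5) = −2·37 + 15·5; that is, 37·(-2) + 5·15 = 1.
Multiplying through by 99: x = (-2)·99 = -198, y = 15·99 = 1485 is a solution.
Adding 40·5 to x and subtracting 40·37 from y gives the tidier solution (2, 5).
Indeed 185·2 + 25·5 = 370 + 125 = 495.

x = 2, y = 5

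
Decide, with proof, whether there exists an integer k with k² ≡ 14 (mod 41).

No, no such integer exists.

Apply Euler's criterion with the prime 41: 14 is a quadratic residue iff 14^20 ≡ 1 (mod 41), and a non-residue iff it is ≡ −1.
Squaring successively (mod 41): 14^2 = 196 ≡ 32; 14^4 ≡ 32² = 1024 ≡ 40; 14^8 ≡ 40² = 1600 ≡ 1; 14^16 ≡ 1² = 1 ≡ 1.
Since 20 = 16 + 4, 14^20 ≡ 1 · 40; multiplying out mod 41: 1·40 = 40 ≡ 40. Thus 14^20 ≡ 40 ≡ −1 (mod 41).
By Euler's criterion 14 is a quadratic non-residue mod 41: no k satisfies k² ≡ 14 (mod 41).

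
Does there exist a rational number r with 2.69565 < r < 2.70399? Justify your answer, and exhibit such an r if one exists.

Look for a denominator N such that an integer falls strictly between N·2.69565 and N·2.70399. N = 10 works: 10·2.69565 = 26.95650 < 27 < 27.03990 = 10·2.70399.
Hence 27/10 is a rational number with 2.69565 < 27/10 < 2.70399.

r = 27/10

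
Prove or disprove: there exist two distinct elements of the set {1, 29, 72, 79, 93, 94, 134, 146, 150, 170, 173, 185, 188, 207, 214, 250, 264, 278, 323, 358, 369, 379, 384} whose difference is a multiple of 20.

The pair (29, 369) works.

29 mod 20 = 9 and 369 mod 20 = 9, so 369 − 29 = 340 = 17·20.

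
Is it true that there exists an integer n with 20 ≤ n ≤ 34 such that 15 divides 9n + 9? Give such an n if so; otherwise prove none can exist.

Try n = 24: 9·24 + 9 = 225 = 15·15, which is divisible by 15.

n = 24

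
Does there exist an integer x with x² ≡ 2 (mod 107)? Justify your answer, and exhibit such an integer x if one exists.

107 is prime, so by Euler's criterion 2 is a square mod 107 iff 2^((107−1)/2) = 2^53 ≡ 1 (mod 107).
Squaring successively (mod 107): 2^2 = 4 ≡ 4; 2^4 ≡ 4² = 16 ≡ 16; 2^8 ≡ 16² = 256 ≡ 42; 2^16 ≡ 42² = 1764 ≡ 52; 2^32 ≡ 52² = 2704 ≡ 29.
Since 53 = 32 + 16 + 4 + 1, 2^53 ≡ 29 · 52 · 16 · 2; multiplying out mod 107: 29·52 = 1508 ≡ 10, then 10·16 = 160 ≡ 53, then 53·2 = 106 ≡ 106. Thus 2^53 ≡ 106 ≡ −1 (mod 107).
The value −1 means 2 is a non-residue modulo 107, so x² ≡ 2 (mod 107) is impossible.

No, no such integer exists.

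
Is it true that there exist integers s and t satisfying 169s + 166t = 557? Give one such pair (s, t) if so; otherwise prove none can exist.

Since gcd(169, 166) = 1, every integer is an integer combination of 169 and 166.
Run the Euclidean algorithm on 169 and 166: 169 = 1·166 + 3, 166 = 55·3 + 1, 3 = 3·1 + 0.
Back-substituting, 1 = 166 − 55·3 = 166 − 55·(169 − 1·166) = −55·169 + 56·166; that is, 169·(-55) + 166·56 = 1.
Scaling by 557 gives the particular solution (s, t) = (-30635, 31192).
The general solution is s = -30635 + 166k, t = 31192 − 169k; taking k = 185 gives the smaller pair s = 75, t = -73.
Indeed 169·75 + 166·(-73) = 12675 − 12118 = 557.

s = 75, t = -73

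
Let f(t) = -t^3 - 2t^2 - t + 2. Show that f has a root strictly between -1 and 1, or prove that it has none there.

Yes, f has a root in the interval.

f(-1) = 2 and f(1) = -2, which have opposite signs.
Since f is a polynomial it is continuous on [-1, 1].
By the Intermediate Value Theorem, f takes the value 0 somewhere in the open interval.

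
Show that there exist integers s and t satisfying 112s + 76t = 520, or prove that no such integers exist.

Every value of 112s + 76t is a multiple of gcd(112, 76) = 4; since 4 ∣ 520, solutions exist.
Dividing through by 4 reduces the equation to 28s + 19t = 130.
Dividing repeatedly: 28 = 1·19 + 9, 19 = 2·9 + 1, 9 = 9·1 + 0.
Working back up the chain: 1 = 19 − 2·9 = 19 − 2·(28 − 1·19) = −2·28 + 3·19. So 28·(-2) + 19·3 = 1.
Scaling by 130 gives the particular solution (s, t) = (-260, 390).
The general solution is s = -260 + 19k, t = 390 − 28k; taking k = 14 gives the smaller pair s = 6, t = -2.
Check: 112·6 + 76·(-2) = 672 − 152 = 520. ✓

s = 6, t = -2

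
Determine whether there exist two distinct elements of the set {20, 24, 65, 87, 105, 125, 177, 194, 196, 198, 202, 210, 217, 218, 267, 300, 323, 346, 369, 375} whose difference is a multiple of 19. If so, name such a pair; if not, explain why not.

Both 20 and 210 leave remainder 1 on division by 19; their difference 190 = 10·19 is a multiple of 19.

The pair (20, 210) works.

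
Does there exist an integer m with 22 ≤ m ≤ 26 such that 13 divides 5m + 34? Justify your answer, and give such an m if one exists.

No such integer m in that range exists.

The values of 5m + 34 for m = 22, 23, …, 26 are 144, 149, 154, 159, 164; reduced mod 13 these are 1, 6, 11, 3, 8.
Since 0 is absent from this list, 13 ∤ 5m + 34 for every m with 22 ≤ m ≤ 26.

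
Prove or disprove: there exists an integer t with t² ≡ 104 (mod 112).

Since 7 ∣ 112, a solution of t² ≡ 104 (mod 112) would also satisfy t² ≡ 104 ≡ 6 (mod 7).
Computing t² mod 7 for t = 0, 1, …, 3 (enough, by the symmetry t ↦ 7 − t) gives 0, 1, 4, 2.
The set of squares mod 7 is therefore {0, 1, 2, 4}, which does not contain 6.
Therefore t² ≡ 104 (mod 112) has no solution.

There is no such integer.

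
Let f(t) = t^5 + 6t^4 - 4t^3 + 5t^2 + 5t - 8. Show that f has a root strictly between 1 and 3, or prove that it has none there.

The endpoint values f(1) = 5 and f(3) = 673 are both positive. Claim: f(t) > 0 for every t in (1, 3).
Shift to the endpoint 1: with t = 1 + u (0 < u < 2), one computes f(1 + u) = u^5 + 11u^4 + 30u^3 + 39u^2 + 32u + 5.
All 6 nonzero coefficients of this polynomial in u are positive; hence for u > 0 the value is a sum of positive terms (the constant 5 among them).
So f is strictly positive on (1, 3); no root exists in the interval.

No such root exists.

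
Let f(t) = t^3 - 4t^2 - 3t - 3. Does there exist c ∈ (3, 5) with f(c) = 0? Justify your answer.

f(3) = -21 and f(5) = 7, which have opposite signs.
Since f is a polynomial it is continuous on [3, 5].
The Intermediate Value Theorem then guarantees some c ∈ (3, 5) with f(c) = 0.

Yes, f has a root in the interval.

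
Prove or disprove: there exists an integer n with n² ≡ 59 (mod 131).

Take n = 94. Then 94² = 8836 = 67·131 + 59, so 94² ≡ 59 (mod 131).

n = 94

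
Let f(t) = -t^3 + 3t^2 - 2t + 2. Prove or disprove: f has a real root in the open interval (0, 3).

f(0) = 2 and f(3) = -4, which have opposite signs.
As a polynomial, f is continuous on every closed interval.
By the Intermediate Value Theorem f must vanish at some point of (0, 3).

Yes, f has a root in the interval.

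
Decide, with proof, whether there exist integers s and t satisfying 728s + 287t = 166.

Both 728 and 287 are divisible by gcd(728, 287) = 7, hence so is any combination 728s + 287t.
However 166 leaves remainder 5 on division by 7.
Therefore 728s + 287t = 166 has no solution in integers.

No, no such integers exist.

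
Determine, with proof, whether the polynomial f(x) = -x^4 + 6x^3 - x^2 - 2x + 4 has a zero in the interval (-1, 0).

f(-1) = -2 and f(0) = 4, which have opposite signs.
As a polynomial, f is continuous on every closed interval.
By the Intermediate Value Theorem, f takes the value 0 somewhere in the open interval.

Such a root exists.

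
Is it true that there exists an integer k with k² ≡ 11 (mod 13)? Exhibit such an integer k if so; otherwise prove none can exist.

Since (13 − k)² ≡ k² (mod 13), it suffices to square k = 0, 1, …, 6: the residues are 0, 1, 4, 9, 3, 12, 10.
So the quadratic residues mod 13 are {0, 1, 3, 4, 9, 10, 12}, and 11 is not among them.
Therefore k² ≡ 11 (mod 13) has no solution.

There is no such integer.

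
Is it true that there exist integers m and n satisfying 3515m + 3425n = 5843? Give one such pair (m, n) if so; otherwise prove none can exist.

No, no such integers exist.

Both 3515 and 3425 are divisible by gcd(3515, 3425) = 5, hence so is any combination 3515m + 3425n.
But 5843 is not a multiple of 5 (it leaves remainder 3).
Therefore 3515m + 3425n = 5843 has no solution in integers.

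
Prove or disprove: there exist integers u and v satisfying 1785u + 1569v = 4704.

u = 138, v = -154

gcd(1785, 1569) = 3, and 3 divides 4704, so integer solutions exist.
Dividing through by 3 reduces the equation to 595u + 523v = 1568.
Run the Euclidean algorithm on 595 and 523: 595 = 1·523 + 72, 523 = 7·72 + 19, 72 = 3·19 + 15, 19 = 1·15 + 4, 15 = 3·4 + 3, 4 = 1·3 + 1, 3 = 3·1 + 0.
Unwinding: 1 = 4 − 1·3 = 4 − (15 − 3·4) = −15 + 4·4 = −15 + 4·(19 − 1·15) = 4·19 − 5·15 = 4·19 − 5·(72 − 3·19) = −5·72 + 19·19 = −5·72 + 19·(523 − 7·72) = 19·523 − 138·72 = 19·523 − 138·(595 − 1·523) = −138·595 + 157·523, i.e. 595·(-138) + 523·157 = 1.
Scaling by 1568 gives the particular solution (u, v) = (-216384, 246176).
The general solution is u = -216384 + 523k, v = 246176 − 595k; taking k = 414 gives the smaller pair u = 138, v = -154.
Indeed 1785·138 + 1569·(-154) = 246330 − 241626 = 4704.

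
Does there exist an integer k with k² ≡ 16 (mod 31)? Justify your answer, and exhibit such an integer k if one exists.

k = 27

k = 27 works: 27² = 729, and 729 − 16 = 713 = 23·31.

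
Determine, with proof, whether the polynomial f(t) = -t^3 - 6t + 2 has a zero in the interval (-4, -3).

f(-4) = 90 and f(-3) = 47, both positive.
f'(t) = -3t^2 - 6 has discriminant 0² − 4·(-3)·(-6) = -72 < 0, so f' has no real roots and is negative for every real t.
Hence f is strictly decreasing on ℝ, and in particular on [-4, -3]. A strictly monotone function with same-sign endpoint values stays positive on the whole interval, so f has no zero in (-4, -3).

No such root exists.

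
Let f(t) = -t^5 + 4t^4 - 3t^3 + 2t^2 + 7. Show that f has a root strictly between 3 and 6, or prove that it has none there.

Such a root exists.

f(3) = 25 and f(6) = -3161, which have opposite signs.
As a polynomial, f is continuous on every closed interval.
By the Intermediate Value Theorem f must vanish at some point of (3, 6).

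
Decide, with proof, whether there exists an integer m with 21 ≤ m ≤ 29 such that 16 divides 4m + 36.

m = 23

Try m = 23: 4·23 + 36 = 128 = 8·16, which is divisible by 16.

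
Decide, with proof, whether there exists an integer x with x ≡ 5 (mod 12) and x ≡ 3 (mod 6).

No, no such integer exists.

Both moduli are multiples of 6 = gcd(12, 6), so any solution would satisfy x ≡ 5 and x ≡ 3 modulo 6 simultaneously.
These are incompatible: 5 − 3 = 2 is not divisible by 6.
Therefore no such x exists.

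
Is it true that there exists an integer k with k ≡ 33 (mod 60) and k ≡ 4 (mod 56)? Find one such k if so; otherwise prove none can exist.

Reduce both congruences modulo 4, which divides 60 and 56: they say k ≡ 33 (mod 4) and k ≡ 4 (mod 4).
These are incompatible: 33 − 4 = 29 is not divisible by 4.
So no integer satisfies both congruences.

No, no such integer exists.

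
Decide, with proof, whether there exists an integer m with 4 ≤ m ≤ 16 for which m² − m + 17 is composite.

No such integer m in that range exists.

The values for m = 4, 5, …, 16 are 29, 37, 47, 59, 73, 89, 107, 127, 149, 173, 199, 227, 257, and each of these is prime.
So no value in the range makes the expression composite.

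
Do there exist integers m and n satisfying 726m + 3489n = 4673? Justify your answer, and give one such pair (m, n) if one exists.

gcd(726, 3489) = 3, so every integer of the form 726m + 3489n is a multiple of 3.
But 4673 = 3·1557 + 2, so 3 ∤ 4673.
So the equation is unsolvable over ℤ.

There are no such integers.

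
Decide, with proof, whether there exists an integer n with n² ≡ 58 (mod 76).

Reduce modulo 4, which divides 76: we would need n² ≡ 2 (mod 4).
Squares mod 4 repeat after n = 2 (as (−n)² = n²); for n = 0..2 they are 0, 1, 0.
The set of squares mod 4 is therefore {0, 1}, which does not contain 2.
Therefore n² ≡ 58 (mod 76) has no solution.

No such integer exists.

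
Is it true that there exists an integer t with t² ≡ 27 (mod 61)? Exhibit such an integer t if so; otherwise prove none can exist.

t = 37

t = 37 works: 37² = 1369, and 1369 − 27 = 1342 = 22·61.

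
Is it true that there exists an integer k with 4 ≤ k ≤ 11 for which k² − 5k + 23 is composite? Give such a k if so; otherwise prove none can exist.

No, no such integer k in that range exists.

The values for k = 4, 5, …, 11 are 19, 23, 29, 37, 47, 59, 73, 89, and each of these is prime.
So no value in the range makes the expression composite.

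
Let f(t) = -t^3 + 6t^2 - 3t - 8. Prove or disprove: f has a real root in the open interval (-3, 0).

f(-3) = 82 and f(0) = -8, which have opposite signs.
As a polynomial, f is continuous on every closed interval.
By the Intermediate Value Theorem, f takes the value 0 somewhere in the open interval.

Such a root exists.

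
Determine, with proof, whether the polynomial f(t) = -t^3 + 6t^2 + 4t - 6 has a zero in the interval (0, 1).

f(0) = -6 and f(1) = 3, which have opposite signs.
f is continuous everywhere (it is a polynomial), in particular on [0, 1].
By the Intermediate Value Theorem f must vanish at some point of (0, 1).

Yes, f has a root in the interval.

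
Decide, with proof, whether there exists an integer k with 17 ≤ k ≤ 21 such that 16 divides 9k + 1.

No, no such integer k in that range exists.

For k = 17, 18, …, 21 the values of 9k + 1 modulo 16 are 10, 3, 12, 5, 14 respectively.
Since 0 is absent from this list, 16 ∤ 9k + 1 for every k with 17 ≤ k ≤ 21.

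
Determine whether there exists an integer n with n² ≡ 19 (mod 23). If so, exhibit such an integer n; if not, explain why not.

There is no such integer.

Apply Euler's criterion with the prime 23: 19 is a quadratic residue iff 19^11 ≡ 1 (mod 23), and a non-residue iff it is ≡ −1.
Squaring successively (mod 23): 19^2 = 361 ≡ 16; 19^4 ≡ 16² = 256 ≡ 3; 19^8 ≡ 3² = 9 ≡ 9.
Since 11 = 8 + 2 + 1, 19^11 ≡ 9 · 16 · 19; multiplying out mod 23: 9·16 = 144 ≡ 6, then 6·19 = 114 ≡ 22. Thus 19^11 ≡ 22 ≡ −1 (mod 23).
The value −1 means 19 is a non-residue modulo 23, so n² ≡ 19 (mod 23) is impossible.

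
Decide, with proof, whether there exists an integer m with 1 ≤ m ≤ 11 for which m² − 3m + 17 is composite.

m = 11

At m = 11: 11² − 3·11 + 17 = 105 = 3·35, which is composite.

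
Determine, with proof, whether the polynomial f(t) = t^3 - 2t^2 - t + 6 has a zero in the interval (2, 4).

The endpoint values f(2) = 4 and f(4) = 34 are both positive. Claim: f(t) > 0 for every t in (2, 4).
Substitute t = 2 + u, where 0 < u < 2 on the interval. Expanding, f(2 + u) = u^3 + 4u^2 + 3u + 4.
All 4 nonzero coefficients of this polynomial in u are positive; hence for u > 0 the value is a sum of positive terms (the constant 4 among them).
So f is strictly positive on (2, 4); no root exists in the interval.

No.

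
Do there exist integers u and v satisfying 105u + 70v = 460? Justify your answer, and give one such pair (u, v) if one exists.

gcd(105, 70) = 35, so every integer of the form 105u + 70v is a multiple of 35.
But 460 = 35·13 + 5, so 35 ∤ 460.
Hence no integers u, v satisfy the equation.

No such integers exist.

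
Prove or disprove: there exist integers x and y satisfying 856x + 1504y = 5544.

gcd(856, 1504) = 8, and 8 divides 5544, so integer solutions exist.
Dividing through by 8 reduces the equation to 107x + 188y = 693.
Run the Euclidean algorithm on 188 and 107: 188 = 1·107 + 81, 107 = 1·81 + 26, 81 = 3·26 + 3, 26 = 8·3 + 2, 3 = 1·2 + 1, 2 = 2·1 + 0.
Unwinding: 1 = 3 − 1·2 = 3 − (26 − 8·3) = −26 + 9·3 = −26 + 9·(81 − 3·26) = 9·81 − 28·26 = 9·81 − 28·(107 − 1·81) = −28·107 + 37·81 = −28·107 + 37·(188 − 1·107) = 37·188 − 65·107, i.e. 107·(-65) + 188·37 = 1.
Times 693: 107·(-45045) + 188·25641 = 693, so (-45045, 25641) solves it.
Adding 240·188 to x and subtracting 240·107 from y gives the tidier solution (75, -39).
Check: 856·75 + 1504·(-39) = 64200 − 58656 = 5544. ✓

x = 75, y = -39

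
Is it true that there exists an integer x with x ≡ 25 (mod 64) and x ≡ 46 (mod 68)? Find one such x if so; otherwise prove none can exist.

gcd(64, 68) = 4. If x ≡ 25 (mod 64) and x ≡ 46 (mod 68), then x ≡ 25 (mod 4) and x ≡ 46 (mod 4).
But 25 mod 4 = 1 while 46 mod 4 = 2, a contradiction.
Hence the system has no solution.

There is no such integer.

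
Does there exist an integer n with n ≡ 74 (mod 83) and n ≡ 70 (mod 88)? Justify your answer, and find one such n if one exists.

n = 3062

gcd(83, 88) = 1, so the Chinese Remainder Theorem guarantees exactly one residue class mod 7304 satisfying both.
Write n = 74 + 83t and require 74 + 83t ≡ 70 (mod 88), i.e. 83t ≡ 84 (mod 88).
Invert 83 mod 88 by the Euclidean algorithm: 88 = 1·83 + 5, 83 = 16·5 + 3, 5 = 1·3 + 2, 3 = 1·2 + 1, 2 = 2·1 + 0; back-substituting, 1 = 3 − 1·2 = 3 − (5 − 1·3) = −5 + 2·3 = −5 + 2·(83 − 16·5) = 2·83 − 33·5 = 2·83 − 33·(88 − 1·83) = −33·88 + 35·83. Hence 83·35 ≡ 1, so 83⁻¹ ≡ 35 (mod 88).
Therefore t ≡ 35·84 = 2940 ≡ 36 (mod 88).
With t = 36: n = 74 + 83·36 = 3062.
Indeed 3062 ≡ 74 (mod 83) and 3062 ≡ 70 (mod 88).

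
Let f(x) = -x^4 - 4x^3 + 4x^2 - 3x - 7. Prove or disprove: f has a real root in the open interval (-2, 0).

f(-2) = 31 and f(0) = -7, which have opposite signs.
As a polynomial, f is continuous on every closed interval.
By the Intermediate Value Theorem, f takes the value 0 somewhere in the open interval.

Such a root exists.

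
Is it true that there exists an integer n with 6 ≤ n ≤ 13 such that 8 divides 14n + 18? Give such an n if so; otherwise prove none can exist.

n = 9

For n = 6, 7, 8 the values 102, 116, 130 are not multiples of 8. Try n = 9: 14·9 + 18 = 144 = 18·8, which is divisible by 8.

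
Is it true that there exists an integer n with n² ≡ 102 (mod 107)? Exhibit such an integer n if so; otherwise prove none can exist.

n = 67 works: 67² = 4489, and 4489 − 102 = 4387 = 41·107.

n = 67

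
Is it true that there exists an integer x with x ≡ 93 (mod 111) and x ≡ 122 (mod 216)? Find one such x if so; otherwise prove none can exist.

Both moduli are multiples of 3 = gcd(111, 216), so any solution would satisfy x ≡ 93 and x ≡ 122 modulo 3 simultaneously.
These are incompatible: 93 − 122 = -29 is not divisible by 3.
Therefore no such x exists.

No, no such integer exists.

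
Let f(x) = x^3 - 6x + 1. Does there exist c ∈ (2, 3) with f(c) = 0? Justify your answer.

f(2) = -3 and f(3) = 10, which have opposite signs.
f is continuous everywhere (it is a polynomial), in particular on [2, 3].
So by the Intermediate Value Theorem there is a c strictly between 2 and 3 with f(c) = 0.

Such a root exists.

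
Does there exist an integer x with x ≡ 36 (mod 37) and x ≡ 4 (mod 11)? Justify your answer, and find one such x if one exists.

Since 37 and 11 share no common factor, CRT says the pair of congruences has a solution (unique mod 407).
Write x = 36 + 37t and require 36 + 37t ≡ 4 (mod 11), i.e. 37t ≡ 1 (mod 11).
37 ≡ 4 (mod 11), so this reads 4t ≡ 1 (mod 11). Invert 4 mod 11 by the Euclidean algorithm: 11 = 2·4 + 3, 4 = 1·3 + 1, 3 = 3·1 + 0; back-substituting, 1 = 4 − 1·3 = 4 − (11 − 2·4) = −11 + 3·4. Hence 4·3 ≡ 1, so 4⁻¹ ≡ 3 (mod 11).
Multiplying by 3: t ≡ 3·1 = 3 (mod 11).
With t = 3: x = 36 + 37·3 = 147.
Verify: 147 = 3·37 + 36 and 147 = 13·11 + 4. ✓

x = 147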